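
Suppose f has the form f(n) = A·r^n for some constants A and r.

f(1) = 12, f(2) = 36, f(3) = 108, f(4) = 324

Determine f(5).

972

Consecutive ratio: 36/12 = 3, and 108/36 = 3, so r = 3.
Then A·3^1 = 12 gives A = 4, and f(n) = 4·3^n.
f(5) = 4·3^5 = 972.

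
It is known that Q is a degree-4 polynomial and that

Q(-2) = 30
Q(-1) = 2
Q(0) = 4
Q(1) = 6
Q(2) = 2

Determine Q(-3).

Write Q(n) = an^4 + bn³ + cn² + dn + e; the 5 given values yield a linear system in the 5 coefficients.
Solving, Q(n) = n^4 - 3n³ - n² + 5n + 4.
Then Q(-3) = 142.

142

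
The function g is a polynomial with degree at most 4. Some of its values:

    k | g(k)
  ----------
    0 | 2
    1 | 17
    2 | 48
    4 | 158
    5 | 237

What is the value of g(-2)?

20

Write g(k) = ak^4 + bk³ + ck² + dk + e; the 5 given values yield a linear system in the 5 coefficients.
Solving, the top 2 coefficients vanish, and g(k) = 8k² + 7k + 2.
Then g(-2) = 20.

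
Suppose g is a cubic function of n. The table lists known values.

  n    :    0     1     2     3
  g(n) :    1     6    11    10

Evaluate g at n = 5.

-34

Write g(n) = an³ + bn² + cn + d; the 4 given values yield a linear system in the 4 coefficients.
Solving, g(n) = -n³ + 3n² + 3n + 1.
Then g(5) = -34.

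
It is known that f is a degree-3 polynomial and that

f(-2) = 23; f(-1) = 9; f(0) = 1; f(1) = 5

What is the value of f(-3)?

37

Write f(m) = am³ + bm² + cm + d; the 4 given values yield a linear system in the 4 coefficients.
Solving, f(m) = m³ + 6m² - 3m + 1.
Then f(-3) = 37.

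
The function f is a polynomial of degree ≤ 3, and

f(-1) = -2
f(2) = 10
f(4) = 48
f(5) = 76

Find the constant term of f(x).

-4

Write f(x) = ax³ + bx² + cx + d; the 4 given values yield a linear system in the 4 coefficients.
Solving, the leading coefficient vanishes, and f(x) = 3x² + x - 4.
The constant term is f(0) = -4.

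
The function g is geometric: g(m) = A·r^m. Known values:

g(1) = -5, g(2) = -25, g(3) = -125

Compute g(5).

-3125

Consecutive ratio: -25/(-5) = 5, and -125/(-25) = 5, so r = 5.
Then A·5^1 = -5 gives A = -1, and g(m) = -1·5^m.
g(5) = -1·5^5 = -3125.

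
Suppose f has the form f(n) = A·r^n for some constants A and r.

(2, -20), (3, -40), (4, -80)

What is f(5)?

-160

Consecutive ratio: -40/(-20) = 2, and -80/(-40) = 2, so r = 2.
Then A·2^2 = -20 gives A = -5, and f(n) = -5·2^n.
f(5) = -5·2^5 = -160.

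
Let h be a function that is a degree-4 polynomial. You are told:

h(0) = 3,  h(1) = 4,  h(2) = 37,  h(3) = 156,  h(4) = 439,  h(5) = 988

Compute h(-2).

1

First differences: 1, 33, 119, 283, 549. Second differences: 32, 86, 164, 266. Third differences: 54, 78, 102. Fourth differences: 24, 24.
Level-4 differences are constant, so h has degree 4.
Fitting a degree-4 polynomial gives h(m) = m^4 + 3m³ - 3m + 3.
Then h(-2) = 1.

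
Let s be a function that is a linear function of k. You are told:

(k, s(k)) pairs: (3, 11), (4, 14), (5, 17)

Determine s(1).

5

Write s(k) = ak + b; the 3 given values yield a linear system in the 2 coefficients.
Solving, s(k) = 3k + 2.
Then s(1) = 5.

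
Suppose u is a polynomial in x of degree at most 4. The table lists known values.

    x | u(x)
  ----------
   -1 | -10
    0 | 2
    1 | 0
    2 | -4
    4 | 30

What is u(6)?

200

Write u(x) = ax^4 + bx³ + cx² + dx + e; the 5 given values yield a linear system in the 5 coefficients.
Solving, the leading coefficient vanishes, and u(x) = 2x³ - 7x² + 3x + 2.
Then u(6) = 200.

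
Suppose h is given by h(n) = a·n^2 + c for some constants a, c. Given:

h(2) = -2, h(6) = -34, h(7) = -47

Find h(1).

From h(2) = -2 and h(6) = -34: 4a + c = -2 and 36a + c = -34.
Subtracting: 32a = -32, so a = -1; then c = -2 − (-1)·4 = 2.
So h(n) = -1n² + 2, and h(1) = 1.

1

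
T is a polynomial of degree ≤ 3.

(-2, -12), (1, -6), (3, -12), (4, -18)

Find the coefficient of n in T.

Write T(n) = an³ + bn² + cn + d; the 4 given values yield a linear system in the 4 coefficients.
Solving, the leading coefficient vanishes, and T(n) = -n² + n - 6.
The coefficient of n is 1.

1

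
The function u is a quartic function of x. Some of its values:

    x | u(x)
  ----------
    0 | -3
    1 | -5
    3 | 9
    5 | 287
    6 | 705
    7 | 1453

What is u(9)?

4515

Write u(x) = ax^4 + bx³ + cx² + dx + e; the 6 given values yield a linear system in the 5 coefficients.
Solving, u(x) = x^4 - 3x³ + 2x² - 2x - 3.
Then u(9) = 4515.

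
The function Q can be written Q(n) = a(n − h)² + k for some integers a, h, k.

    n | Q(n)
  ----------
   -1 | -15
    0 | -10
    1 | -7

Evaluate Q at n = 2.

First differences 5, 3; second difference -2 = 2a, so a = -1.
Expanding, the n-coefficient is −2ah = 2h; matching it to the data gives h = 2, and then k = -6.
So Q(n) = -1(n − 2)² − 6.
Q(2) = -1·0² − 6 = -6.

-6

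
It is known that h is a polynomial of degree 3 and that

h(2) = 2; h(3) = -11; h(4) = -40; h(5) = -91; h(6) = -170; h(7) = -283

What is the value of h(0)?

4

First differences: -13, -29, -51, -79, -113. Second differences: -16, -22, -28, -34. Third differences: -6, -6, -6.
Level-3 differences are constant, so h has degree 3.
Fitting a degree-3 polynomial gives h(k) = -k³ + k² + k + 4.
Then h(0) = 4.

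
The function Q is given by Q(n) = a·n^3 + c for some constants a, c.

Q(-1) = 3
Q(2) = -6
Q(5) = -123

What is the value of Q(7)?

From Q(-1) = 3 and Q(2) = -6: -1a + c = 3 and 8a + c = -6.
Subtracting: 9a = -9, so a = -1; then c = 3 − (-1)·(-1) = 2.
So Q(n) = -1n³ + 2, and Q(7) = -341.

-341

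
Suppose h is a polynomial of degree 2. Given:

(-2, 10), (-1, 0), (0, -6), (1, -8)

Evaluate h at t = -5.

64

First differences: -10, -6, -2. Second differences: 4, 4.
Level-2 differences are constant, so h has degree 2.
Fitting a degree-2 polynomial gives h(t) = 2t² - 4t - 6.
Then h(-5) = 64.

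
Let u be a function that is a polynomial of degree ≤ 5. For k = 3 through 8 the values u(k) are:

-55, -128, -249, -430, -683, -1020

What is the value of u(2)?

First differences: -73, -121, -181, -253, -337. Second differences: -48, -60, -72, -84. Third differences: -12, -12, -12.
Level-3 differences are constant, so u has degree 3.
Fitting a degree-3 polynomial gives u(k) = -2k³ + k - 4.
Then u(2) = -18.

-18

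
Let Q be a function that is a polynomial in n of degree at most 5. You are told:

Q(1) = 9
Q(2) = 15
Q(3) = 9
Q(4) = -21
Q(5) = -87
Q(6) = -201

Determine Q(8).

Write Q(n) = an^5 + bn^4 + cn³ + dn² + en + p; the 6 given values yield a linear system in the 6 coefficients.
Solving, the top 2 coefficients vanish, and Q(n) = -2n³ + 6n² + 2n + 3.
Then Q(8) = -621.

-621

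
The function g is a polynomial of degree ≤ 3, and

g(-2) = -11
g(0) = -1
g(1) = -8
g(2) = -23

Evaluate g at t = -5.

-86

Write g(t) = at³ + bt² + ct + d; the 4 given values yield a linear system in the 4 coefficients.
Solving, the leading coefficient vanishes, and g(t) = -4t² - 3t - 1.
Then g(-5) = -86.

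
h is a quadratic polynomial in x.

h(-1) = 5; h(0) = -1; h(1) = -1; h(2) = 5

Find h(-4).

59

First differences: -6, 0, 6. Second differences: 6, 6.
Level-2 differences are constant, so h has degree 2.
Fitting a degree-2 polynomial gives h(x) = 3x² - 3x - 1.
Then h(-4) = 59.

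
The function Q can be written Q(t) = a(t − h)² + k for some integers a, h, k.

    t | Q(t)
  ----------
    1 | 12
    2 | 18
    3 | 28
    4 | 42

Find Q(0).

10

First differences 6, 10, 14; second difference 4 = 2a, so a = 2.
Expanding, the t-coefficient is −2ah = -4h; matching it to the data gives h = 0, and then k = 10.
So Q(t) = 2(t + 0)² + 10.
Q(0) = 2·0² + 10 = 10.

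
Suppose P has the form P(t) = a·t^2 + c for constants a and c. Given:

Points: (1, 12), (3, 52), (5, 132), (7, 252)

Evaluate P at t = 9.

412

From P(1) = 12 and P(3) = 52: 1a + c = 12 and 9a + c = 52.
Subtracting: 8a = 40, so a = 5; then c = 12 − 5·1 = 7.
So P(t) = 5t² + 7, and P(9) = 412.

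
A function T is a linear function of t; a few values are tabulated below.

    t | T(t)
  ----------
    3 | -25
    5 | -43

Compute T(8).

-70

Write T(t) = at + b; the 2 given values yield a linear system in the 2 coefficients.
Solving, T(t) = -9t + 2.
Then T(8) = -70.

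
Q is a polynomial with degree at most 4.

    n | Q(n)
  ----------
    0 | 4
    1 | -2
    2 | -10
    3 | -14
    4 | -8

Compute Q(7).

First differences: -6, -8, -4, 6. Second differences: -2, 4, 10. Third differences: 6, 6.
Level-3 differences are constant, so Q has degree 3.
Fitting a degree-3 polynomial gives Q(n) = n³ - 4n² - 3n + 4.
Then Q(7) = 130.

130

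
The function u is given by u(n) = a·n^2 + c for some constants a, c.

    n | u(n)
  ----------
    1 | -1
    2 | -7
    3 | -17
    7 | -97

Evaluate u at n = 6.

-71

From u(1) = -1 and u(2) = -7: 1a + c = -1 and 4a + c = -7.
Subtracting: 3a = -6, so a = -2; then c = -1 − (-2)·1 = 1.
So u(n) = -2n² + 1, and u(6) = -71.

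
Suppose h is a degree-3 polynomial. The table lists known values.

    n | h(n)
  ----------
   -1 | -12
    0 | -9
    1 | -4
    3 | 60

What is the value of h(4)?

143

Write h(n) = an³ + bn² + cn + d; the 4 given values yield a linear system in the 4 coefficients.
Solving, h(n) = 2n³ + n² + 2n - 9.
Then h(4) = 143.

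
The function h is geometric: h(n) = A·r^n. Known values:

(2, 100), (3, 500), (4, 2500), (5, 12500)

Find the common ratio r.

5

Consecutive ratio: 500/100 = 5, and 2500/500 = 5, so r = 5.
Then A·5^2 = 100 gives A = 4, and h(n) = 4·5^n.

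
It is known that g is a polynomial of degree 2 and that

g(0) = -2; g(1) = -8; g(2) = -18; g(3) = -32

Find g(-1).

0

First differences: -6, -10, -14. Second differences: -4, -4.
Level-2 differences are constant, so g has degree 2.
Fitting a degree-2 polynomial gives g(n) = -2n² - 4n - 2.
Then g(-1) = 0.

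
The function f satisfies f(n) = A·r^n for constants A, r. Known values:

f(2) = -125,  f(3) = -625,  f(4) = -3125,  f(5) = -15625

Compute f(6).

-78125

Consecutive ratio: -625/(-125) = 5, and -3125/(-625) = 5, so r = 5.
Then A·5^2 = -125 gives A = -5, and f(n) = -5·5^n.
f(6) = -5·5^6 = -78125.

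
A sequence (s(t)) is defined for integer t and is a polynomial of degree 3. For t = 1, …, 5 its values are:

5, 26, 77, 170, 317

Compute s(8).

1202

Write s(t) = at³ + bt² + ct + d; the 5 given values yield a linear system in the 4 coefficients.
Solving, s(t) = 2t³ + 3t² - 2t + 2.
Then s(8) = 1202.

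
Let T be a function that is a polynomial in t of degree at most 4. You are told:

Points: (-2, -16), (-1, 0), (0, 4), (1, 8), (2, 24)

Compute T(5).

Write T(t) = at^4 + bt³ + ct² + dt + e; the 5 given values yield a linear system in the 5 coefficients.
Solving, the leading coefficient vanishes, and T(t) = 2t³ + 2t + 4.
Then T(5) = 264.

264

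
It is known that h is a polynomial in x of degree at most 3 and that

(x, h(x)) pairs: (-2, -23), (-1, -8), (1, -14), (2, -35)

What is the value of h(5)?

-170

Write h(x) = ax³ + bx² + cx + d; the 4 given values yield a linear system in the 4 coefficients.
Solving, the leading coefficient vanishes, and h(x) = -6x² - 3x - 5.
Then h(5) = -170.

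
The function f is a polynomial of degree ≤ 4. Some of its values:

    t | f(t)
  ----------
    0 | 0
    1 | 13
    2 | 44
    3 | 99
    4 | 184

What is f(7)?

679

First differences: 13, 31, 55, 85. Second differences: 18, 24, 30. Third differences: 6, 6.
Level-3 differences are constant, so f has degree 3.
Fitting a degree-3 polynomial gives f(t) = t³ + 6t² + 6t.
Then f(7) = 679.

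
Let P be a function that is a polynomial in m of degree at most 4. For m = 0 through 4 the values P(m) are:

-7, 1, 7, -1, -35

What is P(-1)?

Write P(m) = am^4 + bm³ + cm² + dm + e; the 5 given values yield a linear system in the 5 coefficients.
Solving, the leading coefficient vanishes, and P(m) = -2m³ + 5m² + 5m - 7.
Then P(-1) = -5.

-5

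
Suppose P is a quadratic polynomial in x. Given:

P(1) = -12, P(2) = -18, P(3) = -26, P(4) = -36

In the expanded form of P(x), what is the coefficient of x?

Write P(x) = ax² + bx + c; the 4 given values yield a linear system in the 3 coefficients.
Solving, P(x) = -x² - 3x - 8.
The coefficient of x is -3.

-3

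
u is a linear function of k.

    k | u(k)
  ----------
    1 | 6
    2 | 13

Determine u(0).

Write u(k) = ak + b; the 2 given values yield a linear system in the 2 coefficients.
Solving, u(k) = 7k - 1.
Then u(0) = -1.

-1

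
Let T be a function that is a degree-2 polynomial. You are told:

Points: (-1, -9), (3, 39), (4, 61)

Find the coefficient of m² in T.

Write T(m) = am² + bm + c; the 3 given values yield a linear system in the 3 coefficients.
Solving, T(m) = 2m² + 8m - 3.
The coefficient of m² is 2.

2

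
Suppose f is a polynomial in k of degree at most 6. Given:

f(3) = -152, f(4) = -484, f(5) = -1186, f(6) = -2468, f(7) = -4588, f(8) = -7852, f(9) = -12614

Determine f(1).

First differences: -332, -702, -1282, -2120, -3264, -4762. Second differences: -370, -580, -838, -1144, -1498. Third differences: -210, -258, -306, -354. Fourth differences: -48, -48, -48.
Level-4 differences are constant, so f has degree 4.
Fitting a degree-4 polynomial gives f(k) = -2k^4 + k³ - 3k² + 2k + 4.
Then f(1) = 2.

2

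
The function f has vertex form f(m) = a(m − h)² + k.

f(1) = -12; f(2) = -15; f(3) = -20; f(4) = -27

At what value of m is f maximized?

0

First differences -3, -5, -7; second difference -2 = 2a, so a = -1.
Expanding, the m-coefficient is −2ah = 2h; matching it to the data gives h = 0, and then k = -11.
So f(m) = -1(m + 0)² − 11.
Hence h = 0.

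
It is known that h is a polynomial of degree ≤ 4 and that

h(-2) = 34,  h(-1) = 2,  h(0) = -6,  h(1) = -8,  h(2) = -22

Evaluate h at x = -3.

108

First differences: -32, -8, -2, -14. Second differences: 24, 6, -12. Third differences: -18, -18.
Level-3 differences are constant, so h has degree 3.
Fitting a degree-3 polynomial gives h(x) = -3x³ + 3x² - 2x - 6.
Then h(-3) = 108.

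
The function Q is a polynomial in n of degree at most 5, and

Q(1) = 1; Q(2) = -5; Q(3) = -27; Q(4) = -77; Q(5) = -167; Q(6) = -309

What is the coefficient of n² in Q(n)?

4

Write Q(n) = an^5 + bn^4 + cn³ + dn² + en + p; the 6 given values yield a linear system in the 6 coefficients.
Solving, the top 2 coefficients vanish, and Q(n) = -2n³ + 4n² - 4n + 3.
The coefficient of n² is 4.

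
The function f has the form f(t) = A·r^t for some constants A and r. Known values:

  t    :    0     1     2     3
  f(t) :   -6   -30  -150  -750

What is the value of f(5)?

Consecutive ratio: -30/(-6) = 5, and -150/(-30) = 5, so r = 5.
Then A·5^0 = -6 gives A = -6, and f(t) = -6·5^t.
f(5) = -6·5^5 = -18750.

-18750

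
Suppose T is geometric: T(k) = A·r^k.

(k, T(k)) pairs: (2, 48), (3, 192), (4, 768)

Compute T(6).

12288

Consecutive ratio: 192/48 = 4, and 768/192 = 4, so r = 4.
Then A·4^2 = 48 gives A = 3, and T(k) = 3·4^k.
T(6) = 3·4^6 = 12288.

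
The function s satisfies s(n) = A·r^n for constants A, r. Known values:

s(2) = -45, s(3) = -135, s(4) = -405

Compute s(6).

Consecutive ratio: -135/(-45) = 3, and -405/(-135) = 3, so r = 3.
Then A·3^2 = -45 gives A = -5, and s(n) = -5·3^n.
s(6) = -5·3^6 = -3645.

-3645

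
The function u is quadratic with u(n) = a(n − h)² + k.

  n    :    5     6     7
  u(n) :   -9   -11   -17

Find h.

First differences -2, -6; second difference -4 = 2a, so a = -2.
Expanding, the n-coefficient is −2ah = 4h; matching it to the data gives h = 5, and then k = -9.
So u(n) = -2(n − 5)² − 9.
Hence h = 5.

5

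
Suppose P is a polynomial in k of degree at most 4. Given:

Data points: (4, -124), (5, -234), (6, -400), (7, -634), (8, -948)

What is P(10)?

First differences: -110, -166, -234, -314. Second differences: -56, -68, -80. Third differences: -12, -12.
Level-3 differences are constant, so P has degree 3.
Fitting a degree-3 polynomial gives P(k) = -2k³ + 2k² - 6k - 4.
Then P(10) = -1864.

-1864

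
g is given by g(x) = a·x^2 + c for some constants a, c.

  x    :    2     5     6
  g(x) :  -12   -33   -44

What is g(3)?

From g(2) = -12 and g(5) = -33: 4a + c = -12 and 25a + c = -33.
Subtracting: 21a = -21, so a = -1; then c = -12 − (-1)·4 = -8.
So g(x) = -1x² − 8, and g(3) = -17.

-17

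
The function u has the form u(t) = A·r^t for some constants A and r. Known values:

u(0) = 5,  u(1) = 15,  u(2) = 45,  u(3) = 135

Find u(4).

Consecutive ratio: 15/5 = 3, and 45/15 = 3, so r = 3.
Then A·3^0 = 5 gives A = 5, and u(t) = 5·3^t.
u(4) = 5·3^4 = 405.

405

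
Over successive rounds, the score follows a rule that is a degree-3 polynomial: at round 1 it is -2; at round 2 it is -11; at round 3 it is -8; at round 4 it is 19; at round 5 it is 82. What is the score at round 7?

Write the value at x as T(x).
Write T(x) = ax³ + bx² + cx + d; the 5 given values yield a linear system in the 4 coefficients.
Solving, T(x) = 2x³ - 6x² - 5x + 7.
Then T(7) = 364.

364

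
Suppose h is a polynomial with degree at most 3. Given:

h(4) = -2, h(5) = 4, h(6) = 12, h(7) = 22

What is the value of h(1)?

First differences: 6, 8, 10. Second differences: 2, 2.
Level-2 differences are constant, so h has degree 2.
Fitting a degree-2 polynomial gives h(x) = x² - 3x - 6.
Then h(1) = -8.

-8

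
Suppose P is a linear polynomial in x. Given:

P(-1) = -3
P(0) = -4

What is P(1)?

-5

Write P(x) = ax + b; the 2 given values yield a linear system in the 2 coefficients.
Solving, P(x) = -x - 4.
Then P(1) = -5.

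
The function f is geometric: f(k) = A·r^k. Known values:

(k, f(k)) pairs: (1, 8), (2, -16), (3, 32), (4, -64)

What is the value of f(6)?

Consecutive ratio: -16/8 = -2, and 32/(-16) = -2, so r = -2.
Then A·(-2)^1 = 8 gives A = -4, and f(k) = -4·(-2)^k.
f(6) = -4·(-2)^6 = -256.

-256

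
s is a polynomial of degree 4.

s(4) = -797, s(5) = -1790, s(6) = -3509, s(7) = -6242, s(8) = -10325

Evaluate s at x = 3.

Write s(x) = ax^4 + bx³ + cx² + dx + e; the 5 given values yield a linear system in the 5 coefficients.
Solving, s(x) = -2x^4 - 4x³ - x² - 2x - 5.
Then s(3) = -290.

-290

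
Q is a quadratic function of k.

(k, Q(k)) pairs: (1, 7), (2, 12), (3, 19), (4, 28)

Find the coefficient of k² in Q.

1

First differences: 5, 7, 9. Second differences: 2, 2.
Level-2 differences are constant, so Q has degree 2.
Fitting a degree-2 polynomial gives Q(k) = k² + 2k + 4.
The coefficient of k² is 1.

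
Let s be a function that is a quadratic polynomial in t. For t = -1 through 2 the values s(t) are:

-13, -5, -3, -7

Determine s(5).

-55

First differences: 8, 2, -4. Second differences: -6, -6.
Level-2 differences are constant, so s has degree 2.
Fitting a degree-2 polynomial gives s(t) = -3t² + 5t - 5.
Then s(5) = -55.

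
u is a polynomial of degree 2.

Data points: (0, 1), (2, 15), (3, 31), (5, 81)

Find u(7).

Write u(k) = ak² + bk + c; the 4 given values yield a linear system in the 3 coefficients.
Solving, u(k) = 3k² + k + 1.
Then u(7) = 155.

155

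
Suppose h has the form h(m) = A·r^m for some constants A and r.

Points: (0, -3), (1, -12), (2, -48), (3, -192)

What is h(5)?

-3072

Consecutive ratio: -12/(-3) = 4, and -48/(-12) = 4, so r = 4.
Then A·4^0 = -3 gives A = -3, and h(m) = -3·4^m.
h(5) = -3·4^5 = -3072.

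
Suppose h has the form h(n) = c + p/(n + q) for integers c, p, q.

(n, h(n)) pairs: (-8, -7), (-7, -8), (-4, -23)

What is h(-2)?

(h(n) − c)(n + q) = p for each data point; the three points give a linear system in c and q, then p follows.
Solving: c = -3, q = 3, p = 20, so h(n) = -3 + 20/(n + 3).
Then h(-2) = -3 + 20/1 = 17.

17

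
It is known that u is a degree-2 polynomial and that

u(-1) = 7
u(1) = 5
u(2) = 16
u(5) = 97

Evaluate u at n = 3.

Write u(n) = an² + bn + c; the 4 given values yield a linear system in the 3 coefficients.
Solving, u(n) = 4n² - n + 2.
Then u(3) = 35.

35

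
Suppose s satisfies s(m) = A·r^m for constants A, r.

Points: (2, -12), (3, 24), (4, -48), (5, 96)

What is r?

Consecutive ratio: 24/(-12) = -2, and -48/24 = -2, so r = -2.
Then A·(-2)^2 = -12 gives A = -3, and s(m) = -3·(-2)^m.

-2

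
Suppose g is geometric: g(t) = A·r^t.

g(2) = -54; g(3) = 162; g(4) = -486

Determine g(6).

-4374

Consecutive ratio: 162/(-54) = -3, and -486/162 = -3, so r = -3.
Then A·(-3)^2 = -54 gives A = -6, and g(t) = -6·(-3)^t.
g(6) = -6·(-3)^6 = -4374.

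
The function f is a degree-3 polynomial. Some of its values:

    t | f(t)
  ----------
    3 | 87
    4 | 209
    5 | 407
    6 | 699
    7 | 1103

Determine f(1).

-1

Write f(t) = at³ + bt² + ct + d; the 5 given values yield a linear system in the 4 coefficients.
Solving, f(t) = 3t³ + 2t² - 3t - 3.
Then f(1) = -1.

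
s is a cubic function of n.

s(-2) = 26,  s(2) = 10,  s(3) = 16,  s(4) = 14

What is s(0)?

-2

Write s(n) = an³ + bn² + cn + d; the 4 given values yield a linear system in the 4 coefficients.
Solving, s(n) = -n³ + 5n² - 2.
The constant term is s(0) = -2.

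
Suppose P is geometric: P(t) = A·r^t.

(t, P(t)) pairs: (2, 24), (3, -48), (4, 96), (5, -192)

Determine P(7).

Consecutive ratio: -48/24 = -2, and 96/(-48) = -2, so r = -2.
Then A·(-2)^2 = 24 gives A = 6, and P(t) = 6·(-2)^t.
P(7) = 6·(-2)^7 = -768.

-768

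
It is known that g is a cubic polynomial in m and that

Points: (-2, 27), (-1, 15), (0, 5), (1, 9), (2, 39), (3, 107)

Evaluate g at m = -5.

-45

Write g(m) = am³ + bm² + cm + d; the 6 given values yield a linear system in the 4 coefficients.
Solving, g(m) = 2m³ + 7m² - 5m + 5.
Then g(-5) = -45.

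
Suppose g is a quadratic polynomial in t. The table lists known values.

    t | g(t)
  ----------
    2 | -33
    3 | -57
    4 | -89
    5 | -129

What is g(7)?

First differences: -24, -32, -40. Second differences: -8, -8.
Level-2 differences are constant, so g has degree 2.
Fitting a degree-2 polynomial gives g(t) = -4t² - 4t - 9.
Then g(7) = -233.

-233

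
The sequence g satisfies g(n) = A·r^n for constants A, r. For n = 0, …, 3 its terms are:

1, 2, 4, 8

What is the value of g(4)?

Consecutive ratio: 2/1 = 2, and 4/2 = 2, so r = 2.
Then A·2^0 = 1 gives A = 1, and g(n) = 1·2^n.
g(4) = 1·2^4 = 16.

16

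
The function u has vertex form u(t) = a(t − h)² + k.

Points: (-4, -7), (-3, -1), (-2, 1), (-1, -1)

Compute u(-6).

-31

First differences 6, 2, -2; second difference -4 = 2a, so a = -2.
Expanding, the t-coefficient is −2ah = 4h; matching it to the data gives h = -2, and then k = 1.
So u(t) = -2(t + 2)² + 1.
u(-6) = -2·(-4)² + 1 = -31.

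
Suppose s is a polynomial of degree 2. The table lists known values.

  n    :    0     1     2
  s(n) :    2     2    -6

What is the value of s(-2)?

Write s(n) = an² + bn + c; the 3 given values yield a linear system in the 3 coefficients.
Solving, s(n) = -4n² + 4n + 2.
Then s(-2) = -22.

-22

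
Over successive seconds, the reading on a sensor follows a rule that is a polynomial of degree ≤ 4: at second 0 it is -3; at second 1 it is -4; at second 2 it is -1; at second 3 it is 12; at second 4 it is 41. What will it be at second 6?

171

Write the value at m as g(m).
Write g(m) = am^4 + bm³ + cm² + dm + e; the 5 given values yield a linear system in the 5 coefficients.
Solving, the leading coefficient vanishes, and g(m) = m³ - m² - m - 3.
Then g(6) = 171.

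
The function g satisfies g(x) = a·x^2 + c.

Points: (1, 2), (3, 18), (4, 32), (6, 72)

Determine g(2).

8

From g(1) = 2 and g(3) = 18: 1a + c = 2 and 9a + c = 18.
Subtracting: 8a = 16, so a = 2; then c = 2 − 2·1 = 0.
So g(x) = 2x² + 0, and g(2) = 8.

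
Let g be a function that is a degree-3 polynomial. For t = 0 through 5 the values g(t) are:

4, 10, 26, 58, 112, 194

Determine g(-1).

2

Write g(t) = at³ + bt² + ct + d; the 6 given values yield a linear system in the 4 coefficients.
Solving, g(t) = t³ + 2t² + 3t + 4.
Then g(-1) = 2.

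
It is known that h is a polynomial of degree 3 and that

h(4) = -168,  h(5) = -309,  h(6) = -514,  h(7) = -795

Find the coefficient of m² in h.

Write h(m) = am³ + bm² + cm + d; the 4 given values yield a linear system in the 4 coefficients.
Solving, h(m) = -2m³ - 2m² - m - 4.
The coefficient of m² is -2.

-2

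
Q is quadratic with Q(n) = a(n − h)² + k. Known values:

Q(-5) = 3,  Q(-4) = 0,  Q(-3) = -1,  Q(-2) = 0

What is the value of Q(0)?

First differences -3, -1, 1; second difference 2 = 2a, so a = 1.
Expanding, the n-coefficient is −2ah = -2h; matching it to the data gives h = -3, and then k = -1.
So Q(n) = 1(n + 3)² − 1.
Q(0) = 1·3² − 1 = 8.

8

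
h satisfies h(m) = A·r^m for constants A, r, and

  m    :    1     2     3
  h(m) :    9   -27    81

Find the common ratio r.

-3

Consecutive ratio: -27/9 = -3, and 81/(-27) = -3, so r = -3.
Then A·(-3)^1 = 9 gives A = -3, and h(m) = -3·(-3)^m.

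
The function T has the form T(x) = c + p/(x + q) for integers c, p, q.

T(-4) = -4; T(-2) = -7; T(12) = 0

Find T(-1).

(T(x) − c)(x + q) = p for each data point; the three points give a linear system in c and q, then p follows.
Solving: c = -1, q = 0, p = 12, so T(x) = -1 + 12/(x + 0).
Then T(-1) = -1 + 12/(-1) = -13.

-13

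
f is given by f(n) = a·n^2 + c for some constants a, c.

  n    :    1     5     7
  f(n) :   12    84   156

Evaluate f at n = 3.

From f(1) = 12 and f(5) = 84: 1a + c = 12 and 25a + c = 84.
Subtracting: 24a = 72, so a = 3; then c = 12 − 3·1 = 9.
So f(n) = 3n² + 9, and f(3) = 36.

36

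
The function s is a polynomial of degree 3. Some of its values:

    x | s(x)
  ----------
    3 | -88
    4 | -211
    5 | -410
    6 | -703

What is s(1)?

2

Write s(x) = ax³ + bx² + cx + d; the 4 given values yield a linear system in the 4 coefficients.
Solving, s(x) = -3x³ - 2x² + 2x + 5.
Then s(1) = 2.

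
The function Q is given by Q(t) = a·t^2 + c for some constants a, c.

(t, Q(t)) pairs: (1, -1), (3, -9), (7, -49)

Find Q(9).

-81

From Q(1) = -1 and Q(3) = -9: 1a + c = -1 and 9a + c = -9.
Subtracting: 8a = -8, so a = -1; then c = -1 − (-1)·1 = 0.
So Q(t) = -1t² + 0, and Q(9) = -81.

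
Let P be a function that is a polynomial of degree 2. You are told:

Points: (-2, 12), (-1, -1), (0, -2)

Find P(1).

9

Write P(x) = ax² + bx + c; the 3 given values yield a linear system in the 3 coefficients.
Solving, P(x) = 6x² + 5x - 2.
Then P(1) = 9.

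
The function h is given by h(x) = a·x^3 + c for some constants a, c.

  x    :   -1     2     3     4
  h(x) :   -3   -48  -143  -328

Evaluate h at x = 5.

From h(-1) = -3 and h(2) = -48: -1a + c = -3 and 8a + c = -48.
Subtracting: 9a = -45, so a = -5; then c = -3 − (-5)·(-1) = -8.
So h(x) = -5x³ − 8, and h(5) = -633.

-633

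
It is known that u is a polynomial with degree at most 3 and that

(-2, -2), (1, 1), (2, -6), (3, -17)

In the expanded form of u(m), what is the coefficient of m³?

Write u(m) = am³ + bm² + cm + d; the 4 given values yield a linear system in the 4 coefficients.
Solving, the leading coefficient vanishes, and u(m) = -2m² - m + 4.
The coefficient of m³ is 0.

0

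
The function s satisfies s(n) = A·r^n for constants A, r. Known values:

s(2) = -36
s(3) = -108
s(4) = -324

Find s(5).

-972

Consecutive ratio: -108/(-36) = 3, and -324/(-108) = 3, so r = 3.
Then A·3^2 = -36 gives A = -4, and s(n) = -4·3^n.
s(5) = -4·3^5 = -972.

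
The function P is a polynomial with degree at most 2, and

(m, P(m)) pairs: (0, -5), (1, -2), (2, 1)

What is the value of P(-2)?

-11

First differences: 3, 3.
Level-1 differences are constant, so P has degree 1.
Fitting a degree-1 polynomial gives P(m) = 3m - 5.
Then P(-2) = -11.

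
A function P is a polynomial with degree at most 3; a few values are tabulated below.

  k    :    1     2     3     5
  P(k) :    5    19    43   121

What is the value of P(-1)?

7

Write P(k) = ak³ + bk² + ck + d; the 4 given values yield a linear system in the 4 coefficients.
Solving, the leading coefficient vanishes, and P(k) = 5k² - k + 1.
Then P(-1) = 7.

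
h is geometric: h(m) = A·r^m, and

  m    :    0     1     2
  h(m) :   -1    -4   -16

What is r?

Consecutive ratio: -4/(-1) = 4, and -16/(-4) = 4, so r = 4.
Then A·4^0 = -1 gives A = -1, and h(m) = -1·4^m.

4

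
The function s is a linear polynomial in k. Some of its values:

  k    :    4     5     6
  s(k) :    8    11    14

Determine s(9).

First differences: 3, 3.
Level-1 differences are constant, so s has degree 1.
Fitting a degree-1 polynomial gives s(k) = 3k - 4.
Then s(9) = 23.

23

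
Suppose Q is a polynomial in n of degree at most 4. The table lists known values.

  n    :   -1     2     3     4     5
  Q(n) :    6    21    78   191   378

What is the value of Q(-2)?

Write Q(n) = an^4 + bn³ + cn² + dn + e; the 5 given values yield a linear system in the 5 coefficients.
Solving, the leading coefficient vanishes, and Q(n) = 3n³ + n² - 5n + 3.
Then Q(-2) = -7.

-7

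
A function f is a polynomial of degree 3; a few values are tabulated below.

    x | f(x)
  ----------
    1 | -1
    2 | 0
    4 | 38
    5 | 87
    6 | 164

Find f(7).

Write f(x) = ax³ + bx² + cx + d; the 5 given values yield a linear system in the 4 coefficients.
Solving, f(x) = x³ - x² - 3x + 2.
Then f(7) = 275.

275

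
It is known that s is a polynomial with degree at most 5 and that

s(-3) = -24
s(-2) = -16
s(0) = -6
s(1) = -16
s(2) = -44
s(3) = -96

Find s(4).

Write s(x) = ax^5 + bx^4 + cx³ + dx² + ex + p; the 6 given values yield a linear system in the 6 coefficients.
Solving, the top 2 coefficients vanish, and s(x) = -x³ - 6x² - 3x - 6.
Then s(4) = -178.

-178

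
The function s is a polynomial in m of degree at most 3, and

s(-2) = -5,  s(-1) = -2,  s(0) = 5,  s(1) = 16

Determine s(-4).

1

Write s(m) = am³ + bm² + cm + d; the 4 given values yield a linear system in the 4 coefficients.
Solving, the leading coefficient vanishes, and s(m) = 2m² + 9m + 5.
Then s(-4) = 1.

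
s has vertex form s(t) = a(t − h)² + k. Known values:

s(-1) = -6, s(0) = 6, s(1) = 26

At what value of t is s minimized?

-2

First differences 12, 20; second difference 8 = 2a, so a = 4.
Expanding, the t-coefficient is −2ah = -8h; matching it to the data gives h = -2, and then k = -10.
So s(t) = 4(t + 2)² − 10.
Hence h = -2.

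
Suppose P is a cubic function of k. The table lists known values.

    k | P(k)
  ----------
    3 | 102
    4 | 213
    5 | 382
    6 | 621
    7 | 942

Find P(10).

2517

Write P(k) = ak³ + bk² + ck + d; the 5 given values yield a linear system in the 4 coefficients.
Solving, P(k) = 2k³ + 5k² + 2k - 3.
Then P(10) = 2517.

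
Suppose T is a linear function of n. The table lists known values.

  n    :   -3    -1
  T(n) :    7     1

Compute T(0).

Write T(n) = an + b; the 2 given values yield a linear system in the 2 coefficients.
Solving, T(n) = -3n - 2.
Then T(0) = -2.

-2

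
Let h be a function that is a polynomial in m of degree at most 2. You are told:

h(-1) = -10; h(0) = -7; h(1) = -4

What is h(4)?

First differences: 3, 3.
Level-1 differences are constant, so h has degree 1.
Fitting a degree-1 polynomial gives h(m) = 3m - 7.
Then h(4) = 5.

5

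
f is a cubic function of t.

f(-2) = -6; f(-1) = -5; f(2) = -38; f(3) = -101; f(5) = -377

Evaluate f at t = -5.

Write f(t) = at³ + bt² + ct + d; the 5 given values yield a linear system in the 4 coefficients.
Solving, f(t) = -2t³ - 5t² - 2.
Then f(-5) = 123.

123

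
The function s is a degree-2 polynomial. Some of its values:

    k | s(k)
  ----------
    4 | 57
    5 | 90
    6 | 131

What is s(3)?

32

Write s(k) = ak² + bk + c; the 3 given values yield a linear system in the 3 coefficients.
Solving, s(k) = 4k² - 3k + 5.
Then s(3) = 32.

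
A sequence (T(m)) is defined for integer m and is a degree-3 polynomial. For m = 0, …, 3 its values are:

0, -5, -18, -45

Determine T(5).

-165

Write T(m) = am³ + bm² + cm + d; the 4 given values yield a linear system in the 4 coefficients.
Solving, T(m) = -m³ - m² - 3m.
Then T(5) = -165.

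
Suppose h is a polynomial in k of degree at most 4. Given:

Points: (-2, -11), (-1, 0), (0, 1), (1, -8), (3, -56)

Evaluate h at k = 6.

Write h(k) = ak^4 + bk³ + ck² + dk + e; the 5 given values yield a linear system in the 5 coefficients.
Solving, the top 2 coefficients vanish, and h(k) = -5k² - 4k + 1.
Then h(6) = -203.

-203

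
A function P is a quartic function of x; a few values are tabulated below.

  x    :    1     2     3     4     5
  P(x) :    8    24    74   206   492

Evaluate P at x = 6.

Write P(x) = ax^4 + bx³ + cx² + dx + e; the 5 given values yield a linear system in the 5 coefficients.
Solving, P(x) = x^4 - 2x³ + 4x² + 3x + 2.
Then P(6) = 1028.

1028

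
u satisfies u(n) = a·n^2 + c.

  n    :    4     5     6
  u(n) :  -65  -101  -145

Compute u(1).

-5

From u(4) = -65 and u(5) = -101: 16a + c = -65 and 25a + c = -101.
Subtracting: 9a = -36, so a = -4; then c = -65 − (-4)·16 = -1.
So u(n) = -4n² − 1, and u(1) = -5.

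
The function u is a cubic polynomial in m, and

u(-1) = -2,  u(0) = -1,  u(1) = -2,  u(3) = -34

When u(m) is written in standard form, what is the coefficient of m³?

-1

Write u(m) = am³ + bm² + cm + d; the 4 given values yield a linear system in the 4 coefficients.
Solving, u(m) = -m³ - m² + m - 1.
The coefficient of m³ is -1.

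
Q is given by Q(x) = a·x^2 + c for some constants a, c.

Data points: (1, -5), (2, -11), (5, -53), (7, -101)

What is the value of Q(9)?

From Q(1) = -5 and Q(2) = -11: 1a + c = -5 and 4a + c = -11.
Subtracting: 3a = -6, so a = -2; then c = -5 − (-2)·1 = -3.
So Q(x) = -2x² − 3, and Q(9) = -165.

-165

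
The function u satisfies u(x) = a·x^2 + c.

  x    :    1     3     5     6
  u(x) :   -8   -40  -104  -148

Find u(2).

From u(1) = -8 and u(3) = -40: 1a + c = -8 and 9a + c = -40.
Subtracting: 8a = -32, so a = -4; then c = -8 − (-4)·1 = -4.
So u(x) = -4x² − 4, and u(2) = -20.

-20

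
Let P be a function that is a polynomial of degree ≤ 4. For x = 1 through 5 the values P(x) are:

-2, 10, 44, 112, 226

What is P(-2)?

First differences: 12, 34, 68, 114. Second differences: 22, 34, 46. Third differences: 12, 12.
Level-3 differences are constant, so P has degree 3.
Fitting a degree-3 polynomial gives P(x) = 2x³ - x² + x - 4.
Then P(-2) = -26.

-26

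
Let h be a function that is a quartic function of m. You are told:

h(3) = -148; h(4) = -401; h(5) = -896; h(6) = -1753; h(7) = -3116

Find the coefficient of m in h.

Write h(m) = am^4 + bm³ + cm² + dm + e; the 5 given values yield a linear system in the 5 coefficients.
Solving, h(m) = -m^4 - 2m³ - 4m - 1.
The coefficient of m is -4.

-4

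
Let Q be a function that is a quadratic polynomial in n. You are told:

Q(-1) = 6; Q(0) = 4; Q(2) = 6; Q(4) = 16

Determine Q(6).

34

Write Q(n) = an² + bn + c; the 4 given values yield a linear system in the 3 coefficients.
Solving, Q(n) = n² - n + 4.
Then Q(6) = 34.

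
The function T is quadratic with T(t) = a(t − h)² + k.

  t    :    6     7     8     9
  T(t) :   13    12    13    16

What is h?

First differences -1, 1, 3; second difference 2 = 2a, so a = 1.
Expanding, the t-coefficient is −2ah = -2h; matching it to the data gives h = 7, and then k = 12.
So T(t) = 1(t − 7)² + 12.
Hence h = 7.

7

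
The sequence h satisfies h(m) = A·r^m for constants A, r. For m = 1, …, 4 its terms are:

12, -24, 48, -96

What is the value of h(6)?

-384

Consecutive ratio: -24/12 = -2, and 48/(-24) = -2, so r = -2.
Then A·(-2)^1 = 12 gives A = -6, and h(m) = -6·(-2)^m.
h(6) = -6·(-2)^6 = -384.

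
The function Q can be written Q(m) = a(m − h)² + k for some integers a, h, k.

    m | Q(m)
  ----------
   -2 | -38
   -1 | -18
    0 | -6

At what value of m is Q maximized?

First differences 20, 12; second difference -8 = 2a, so a = -4.
Expanding, the m-coefficient is −2ah = 8h; matching it to the data gives h = 1, and then k = -2.
So Q(m) = -4(m − 1)² − 2.
Hence h = 1.

1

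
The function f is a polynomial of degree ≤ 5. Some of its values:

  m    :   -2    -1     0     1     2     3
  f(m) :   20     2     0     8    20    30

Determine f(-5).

Write f(m) = am^5 + bm^4 + cm³ + dm² + em + p; the 6 given values yield a linear system in the 6 coefficients.
Solving, the top 2 coefficients vanish, and f(m) = -m³ + 5m² + 4m.
Then f(-5) = 230.

230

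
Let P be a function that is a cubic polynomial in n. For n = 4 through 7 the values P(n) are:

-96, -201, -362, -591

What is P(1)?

3

Write P(n) = an³ + bn² + cn + d; the 4 given values yield a linear system in the 4 coefficients.
Solving, P(n) = -2n³ + 2n² - n + 4.
Then P(1) = 3.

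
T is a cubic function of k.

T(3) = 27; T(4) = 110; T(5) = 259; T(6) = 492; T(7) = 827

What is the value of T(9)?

First differences: 83, 149, 233, 335. Second differences: 66, 84, 102. Third differences: 18, 18.
Level-3 differences are constant, so T has degree 3.
Fitting a degree-3 polynomial gives T(k) = 3k³ - 3k² - 7k - 6.
Then T(9) = 1875.

1875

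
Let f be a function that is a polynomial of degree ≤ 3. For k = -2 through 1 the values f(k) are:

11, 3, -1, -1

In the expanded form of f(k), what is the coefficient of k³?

0

First differences: -8, -4, 0. Second differences: 4, 4.
Level-2 differences are constant, so f has degree 2.
Fitting a degree-2 polynomial gives f(k) = 2k² - 2k - 1.
The coefficient of k³ is 0.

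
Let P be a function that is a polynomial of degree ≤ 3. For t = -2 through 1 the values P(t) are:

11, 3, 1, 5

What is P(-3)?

First differences: -8, -2, 4. Second differences: 6, 6.
Level-2 differences are constant, so P has degree 2.
Fitting a degree-2 polynomial gives P(t) = 3t² + t + 1.
Then P(-3) = 25.

25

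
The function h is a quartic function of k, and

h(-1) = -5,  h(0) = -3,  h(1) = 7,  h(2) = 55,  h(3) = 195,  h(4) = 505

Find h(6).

First differences: 2, 10, 48, 140, 310. Second differences: 8, 38, 92, 170. Third differences: 30, 54, 78. Fourth differences: 24, 24.
Level-4 differences are constant, so h has degree 4.
Fitting a degree-4 polynomial gives h(k) = k^4 + 3k³ + 3k² + 3k - 3.
Then h(6) = 2067.

2067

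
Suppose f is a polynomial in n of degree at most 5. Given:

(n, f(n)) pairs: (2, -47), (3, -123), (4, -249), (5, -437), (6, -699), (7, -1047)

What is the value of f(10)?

Write f(n) = an^5 + bn^4 + cn³ + dn² + en + p; the 6 given values yield a linear system in the 6 coefficients.
Solving, the top 2 coefficients vanish, and f(n) = -2n³ - 7n² - 3n + 3.
Then f(10) = -2727.

-2727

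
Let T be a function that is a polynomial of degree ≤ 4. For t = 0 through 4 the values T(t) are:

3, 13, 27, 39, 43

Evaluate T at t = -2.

Write T(t) = at^4 + bt³ + ct² + dt + e; the 5 given values yield a linear system in the 5 coefficients.
Solving, the leading coefficient vanishes, and T(t) = -t³ + 5t² + 6t + 3.
Then T(-2) = 19.

19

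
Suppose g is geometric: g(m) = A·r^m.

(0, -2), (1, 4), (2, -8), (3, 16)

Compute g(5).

64

Consecutive ratio: 4/(-2) = -2, and -8/4 = -2, so r = -2.
Then A·(-2)^0 = -2 gives A = -2, and g(m) = -2·(-2)^m.
g(5) = -2·(-2)^5 = 64.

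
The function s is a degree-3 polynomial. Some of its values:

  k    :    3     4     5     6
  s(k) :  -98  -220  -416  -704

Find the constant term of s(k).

4

Write s(k) = ak³ + bk² + ck + d; the 4 given values yield a linear system in the 4 coefficients.
Solving, s(k) = -3k³ - k² - 4k + 4.
The constant term is s(0) = 4.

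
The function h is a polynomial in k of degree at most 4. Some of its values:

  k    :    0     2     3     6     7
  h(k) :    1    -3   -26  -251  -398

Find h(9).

-836

Write h(k) = ak^4 + bk³ + ck² + dk + e; the 5 given values yield a linear system in the 5 coefficients.
Solving, the leading coefficient vanishes, and h(k) = -k³ - 2k² + 6k + 1.
Then h(9) = -836.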